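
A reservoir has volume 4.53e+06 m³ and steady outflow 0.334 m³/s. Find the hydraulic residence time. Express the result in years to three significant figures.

0.430 yr

Q = 0.334 m³/s × 3.156e+07 s/yr = 1.054e+07 m³/yr.
Hydraulic residence time τ = V/Q = 4.53e+06/1.054e+07 = 0.4298 yr.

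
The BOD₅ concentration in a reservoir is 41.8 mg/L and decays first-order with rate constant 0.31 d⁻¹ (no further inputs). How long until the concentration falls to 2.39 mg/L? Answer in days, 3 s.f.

9.23 d

t = ln(C₀/C)/k = ln(41.8/2.39)/0.31 = 2.862/0.31 = 9.231 d.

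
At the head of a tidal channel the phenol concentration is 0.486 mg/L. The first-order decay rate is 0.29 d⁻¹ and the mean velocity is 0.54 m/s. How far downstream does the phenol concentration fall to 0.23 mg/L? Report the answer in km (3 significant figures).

120 km

From C = C₀·e^(−kt), t = ln(C₀/C)/k = ln(0.486/0.23)/0.29 = 0.7481/0.29 = 2.58 d.
Distance = v·t = 0.54 m/s × 2.229e+05 s = 1.204e+05 m = 120.4 km.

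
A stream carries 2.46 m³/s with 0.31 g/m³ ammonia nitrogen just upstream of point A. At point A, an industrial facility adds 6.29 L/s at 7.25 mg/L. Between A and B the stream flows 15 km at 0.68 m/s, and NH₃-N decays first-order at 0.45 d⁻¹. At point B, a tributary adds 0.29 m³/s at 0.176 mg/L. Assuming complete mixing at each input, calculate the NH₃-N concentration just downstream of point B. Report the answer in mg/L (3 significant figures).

0.280 mg/L

6.29 L/s = 0.00629 m³/s.
After input A: C = (2.46·0.31 + 0.00629·7.25) / 2.466 = 0.3277 mg/L.
Over the 15 km reach to input B (t = 2.206e+04 s = 0.2553 d), decay gives C = 0.3277·exp(−0.45·0.2553) = 0.2921 mg/L.
After input B: C = (2.466·0.2921 + 0.29·0.176) / 2.756 = 0.2799 mg/L.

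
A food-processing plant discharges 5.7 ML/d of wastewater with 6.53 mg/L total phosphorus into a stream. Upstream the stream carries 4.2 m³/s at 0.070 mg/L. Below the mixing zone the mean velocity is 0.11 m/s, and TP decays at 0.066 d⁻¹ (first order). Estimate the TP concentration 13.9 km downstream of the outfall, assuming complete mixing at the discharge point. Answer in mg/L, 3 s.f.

5.7 ML/d = 0.06597 m³/s.
After complete mixing, C₀ = (0.06597·6.53 + 4.2·0.07) / 4.266 = 0.1699 mg/L.
Travel time t = 1.39e+04 m / 0.11 m/s = 1.264e+05 s = 1.463 d.
C = 0.1699·exp(−0.066·1.463) = 0.1699·0.908 = 0.1543 mg/L.

0.154 mg/L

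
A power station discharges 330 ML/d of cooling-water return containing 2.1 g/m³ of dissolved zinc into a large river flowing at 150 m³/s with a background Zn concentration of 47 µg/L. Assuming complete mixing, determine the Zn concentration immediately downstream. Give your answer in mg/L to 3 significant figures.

0.0980 mg/L

330 ML/d = 3.819 m³/s.
47 µg/L = 0.047 mg/L.
Conservation of mass across the mixing zone: C = (3.819·2.1 + 150·0.047) / (3.819 + 150) = 15.07/153.8 = 0.09798 mg/L.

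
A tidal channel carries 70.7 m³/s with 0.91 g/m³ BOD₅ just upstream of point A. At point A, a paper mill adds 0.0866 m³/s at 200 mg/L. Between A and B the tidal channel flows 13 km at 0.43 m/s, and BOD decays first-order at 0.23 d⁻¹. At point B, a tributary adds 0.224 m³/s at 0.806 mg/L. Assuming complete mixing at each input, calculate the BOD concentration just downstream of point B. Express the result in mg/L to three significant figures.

After input A: C = (70.7·0.91 + 0.0866·200) / 70.79 = 1.154 mg/L.
Over the 13 km reach to input B (t = 3.023e+04 s = 0.3499 d), decay gives C = 1.154·exp(−0.23·0.3499) = 1.064 mg/L.
After input B: C = (70.79·1.064 + 0.224·0.806) / 71.01 = 1.064 mg/L.

1.06 mg/L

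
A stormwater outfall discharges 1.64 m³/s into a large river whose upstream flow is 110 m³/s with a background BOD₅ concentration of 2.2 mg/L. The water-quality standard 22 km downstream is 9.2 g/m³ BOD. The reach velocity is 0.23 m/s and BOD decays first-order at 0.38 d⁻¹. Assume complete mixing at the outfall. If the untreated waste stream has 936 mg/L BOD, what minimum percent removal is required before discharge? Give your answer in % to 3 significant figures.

13.9 %

Travel time to the compliance point: t = 2.2e+04/0.23 = 9.565e+04 s = 1.107 d; decay factor exp(−0.38·1.107) = 0.6566.
So the concentration just after mixing may be at most 9.2/0.6566 = 14.01 mg/L.
Mass balance: 14.01·111.6 = 1.64·Cₑ + 110·2.2.
Cₑ = (1564 − 242) / 1.64 = 806.3 mg/L.
Required removal = 1 − 806.3/936 = 13.86 %.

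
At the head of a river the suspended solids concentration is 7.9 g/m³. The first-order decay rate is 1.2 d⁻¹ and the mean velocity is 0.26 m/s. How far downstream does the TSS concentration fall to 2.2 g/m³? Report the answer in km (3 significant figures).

23.9 km

From C = C₀·e^(−kt), t = ln(C₀/C)/k = ln(7.9/2.2)/1.2 = 1.278/1.2 = 1.065 d.
Distance = v·t = 0.26 m/s × 9.205e+04 s = 2.393e+04 m = 23.93 km.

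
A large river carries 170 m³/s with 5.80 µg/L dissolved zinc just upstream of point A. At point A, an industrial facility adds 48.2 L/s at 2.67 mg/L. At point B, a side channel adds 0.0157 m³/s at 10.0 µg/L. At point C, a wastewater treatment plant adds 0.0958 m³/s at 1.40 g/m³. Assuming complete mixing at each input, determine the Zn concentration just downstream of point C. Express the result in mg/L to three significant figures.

0.00734 mg/L

5.80 µg/L = 0.0058 mg/L.
48.2 L/s = 0.0482 m³/s.
After input A: C = (170·0.0058 + 0.0482·2.67) / 170 = 0.006555 mg/L.
10.0 µg/L = 0.01 mg/L.
After input B: C = (170·0.006555 + 0.0157·0.01) / 170.1 = 0.006555 mg/L.
After input C: C = (170.1·0.006555 + 0.0958·1.4) / 170.2 = 0.00734 mg/L.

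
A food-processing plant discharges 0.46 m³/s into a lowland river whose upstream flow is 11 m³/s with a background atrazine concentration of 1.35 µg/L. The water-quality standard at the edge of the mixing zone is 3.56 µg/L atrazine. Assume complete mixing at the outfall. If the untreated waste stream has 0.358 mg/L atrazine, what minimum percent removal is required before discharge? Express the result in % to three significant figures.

1.35 µg/L = 0.00135 mg/L.
3.56 µg/L = 0.00356 mg/L.
Mass balance: 0.00356·11.46 = 0.46·Cₑ + 11·0.00135.
Cₑ = (0.0408 − 0.01485) / 0.46 = 0.05641 mg/L.
Required removal = 1 − 0.05641/0.358 = 84.24 %.

84.2 %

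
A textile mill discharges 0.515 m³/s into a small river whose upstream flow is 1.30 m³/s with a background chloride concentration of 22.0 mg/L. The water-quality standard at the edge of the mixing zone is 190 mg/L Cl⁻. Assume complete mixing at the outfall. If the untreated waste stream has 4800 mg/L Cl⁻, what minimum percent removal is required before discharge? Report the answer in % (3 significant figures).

87.2 %

Mass balance: 190·1.815 = 0.515·Cₑ + 1.3·22.
Cₑ = (344.8 − 28.6) / 0.515 = 614.1 mg/L.
Required removal = 1 − 614.1/4800 = 87.21 %.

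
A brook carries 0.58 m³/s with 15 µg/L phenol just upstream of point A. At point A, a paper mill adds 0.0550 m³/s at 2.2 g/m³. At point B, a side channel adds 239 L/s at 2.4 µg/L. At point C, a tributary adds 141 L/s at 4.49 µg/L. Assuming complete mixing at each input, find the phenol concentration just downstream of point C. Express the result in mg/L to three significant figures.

0.129 mg/L

15 µg/L = 0.015 mg/L.
After input A: C = (0.58·0.015 + 0.055·2.2) / 0.635 = 0.2043 mg/L.
239 L/s = 0.239 m³/s.
2.4 µg/L = 0.0024 mg/L.
After input B: C = (0.635·0.2043 + 0.239·0.0024) / 0.874 = 0.1491 mg/L.
141 L/s = 0.141 m³/s.
4.49 µg/L = 0.00449 mg/L.
After input C: C = (0.874·0.1491 + 0.141·0.00449) / 1.015 = 0.129 mg/L.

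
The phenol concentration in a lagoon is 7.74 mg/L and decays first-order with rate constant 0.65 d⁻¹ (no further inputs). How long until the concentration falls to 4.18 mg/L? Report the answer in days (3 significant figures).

0.948 d

t = ln(C₀/C)/k = ln(7.74/4.18)/0.65 = 0.6161/0.65 = 0.9478 d.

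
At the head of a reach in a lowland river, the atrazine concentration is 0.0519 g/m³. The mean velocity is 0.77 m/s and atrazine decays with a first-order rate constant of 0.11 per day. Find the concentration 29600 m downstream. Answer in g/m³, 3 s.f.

Travel time t = 29600 m / 0.77 m/s = 2.96e+04/0.77 = 3.844e+04 s = 0.4449 d.
First-order decay: C = 0.0519·exp(−0.11·0.4449) = 0.0519·0.9522 = 0.04942 g/m³.

0.0494 g/m³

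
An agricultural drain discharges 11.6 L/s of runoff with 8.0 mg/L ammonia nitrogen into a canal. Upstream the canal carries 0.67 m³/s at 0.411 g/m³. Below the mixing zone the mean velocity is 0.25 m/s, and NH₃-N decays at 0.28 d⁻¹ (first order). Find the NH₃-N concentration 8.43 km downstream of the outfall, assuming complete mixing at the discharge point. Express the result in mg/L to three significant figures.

0.484 mg/L

11.6 L/s = 0.0116 m³/s.
After complete mixing, C₀ = (0.0116·8 + 0.67·0.411) / 0.6816 = 0.5402 mg/L.
Travel time t = 8430 m / 0.25 m/s = 3.372e+04 s = 0.3903 d.
C = 0.5402·exp(−0.28·0.3903) = 0.5402·0.8965 = 0.4842 mg/L.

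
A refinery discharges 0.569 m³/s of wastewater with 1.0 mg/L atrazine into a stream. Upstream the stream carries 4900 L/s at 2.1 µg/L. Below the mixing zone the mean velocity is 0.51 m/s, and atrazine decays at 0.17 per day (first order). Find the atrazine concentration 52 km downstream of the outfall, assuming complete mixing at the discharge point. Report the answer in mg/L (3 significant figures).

4900 L/s = 4.9 m³/s.
2.1 µg/L = 0.0021 mg/L.
After complete mixing, C₀ = (0.569·1 + 4.9·0.0021) / 5.469 = 0.1059 mg/L.
Travel time t = 5.2e+04 m / 0.51 m/s = 1.02e+05 s = 1.18 d.
C = 0.1059·exp(−0.17·1.18) = 0.1059·0.8182 = 0.08667 mg/L.

0.0867 mg/L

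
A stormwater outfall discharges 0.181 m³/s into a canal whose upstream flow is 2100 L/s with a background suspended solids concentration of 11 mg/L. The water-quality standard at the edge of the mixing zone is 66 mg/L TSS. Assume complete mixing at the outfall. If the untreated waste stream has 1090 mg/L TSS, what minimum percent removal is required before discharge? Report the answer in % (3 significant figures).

2100 L/s = 2.1 m³/s.
Mass balance: 66·2.281 = 0.181·Cₑ + 2.1·11.
Cₑ = (150.5 − 23.1) / 0.181 = 704.1 mg/L.
Required removal = 1 − 704.1/1090 = 35.4 %.

35.4 %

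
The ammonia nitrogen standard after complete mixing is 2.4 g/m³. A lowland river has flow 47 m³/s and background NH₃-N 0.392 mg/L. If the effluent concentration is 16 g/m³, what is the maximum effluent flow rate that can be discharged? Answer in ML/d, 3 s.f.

600 ML/d

Mass balance at complete mixing: C_std·(Q_w + Q_r) = Q_w·C_e + Q_r·C_b.
Rearranging, Q_w = Q_r·(C_std − C_b)/(C_e − C_std) = 47·(2.4 − 0.392) / (16 − 2.4) = 6.939 m³/s.
= 599.6 ML/d.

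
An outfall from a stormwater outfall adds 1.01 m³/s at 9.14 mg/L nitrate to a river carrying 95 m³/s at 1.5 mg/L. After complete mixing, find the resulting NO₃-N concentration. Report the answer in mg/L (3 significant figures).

Conservation of mass across the mixing zone: C = (1.01·9.14 + 95·1.5) / (1.01 + 95) = 151.7/96.01 = 1.58 mg/L.

1.58 mg/L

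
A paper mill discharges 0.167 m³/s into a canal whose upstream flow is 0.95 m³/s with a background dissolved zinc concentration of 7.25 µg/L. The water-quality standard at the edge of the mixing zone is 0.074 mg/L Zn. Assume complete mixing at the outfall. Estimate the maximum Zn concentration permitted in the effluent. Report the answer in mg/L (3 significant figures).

7.25 µg/L = 0.00725 mg/L.
Mass balance: 0.074·1.117 = 0.167·Cₑ + 0.95·0.00725.
Cₑ = (0.08266 − 0.006888) / 0.167 = 0.4537 mg/L.

0.454 mg/L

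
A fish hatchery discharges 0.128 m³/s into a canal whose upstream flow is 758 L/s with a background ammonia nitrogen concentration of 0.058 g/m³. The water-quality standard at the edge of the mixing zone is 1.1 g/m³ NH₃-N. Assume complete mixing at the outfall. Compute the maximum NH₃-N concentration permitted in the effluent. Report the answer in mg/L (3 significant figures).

7.27 mg/L

758 L/s = 0.758 m³/s.
Mass balance: 1.1·0.886 = 0.128·Cₑ + 0.758·0.058.
Cₑ = (0.9746 − 0.04396) / 0.128 = 7.271 mg/L.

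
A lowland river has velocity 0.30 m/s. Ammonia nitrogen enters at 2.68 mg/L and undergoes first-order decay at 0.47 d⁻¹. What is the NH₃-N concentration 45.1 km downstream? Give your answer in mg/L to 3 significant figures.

Travel time t = 45.1 km / 0.30 m/s = 4.51e+04/0.30 = 1.503e+05 s = 1.74 d.
First-order decay: C = 2.68·exp(−0.47·1.74) = 2.68·0.4414 = 1.183 mg/L.

1.18 mg/L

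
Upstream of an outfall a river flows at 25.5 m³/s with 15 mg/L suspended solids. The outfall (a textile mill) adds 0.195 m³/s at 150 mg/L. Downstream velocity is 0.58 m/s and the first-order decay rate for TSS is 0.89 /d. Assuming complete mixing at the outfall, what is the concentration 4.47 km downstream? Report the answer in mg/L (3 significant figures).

14.8 mg/L

After complete mixing, C₀ = (0.195·150 + 25.5·15) / 25.7 = 16.02 mg/L.
Travel time t = 4470 m / 0.58 m/s = 7707 s = 0.0892 d.
C = 16.02·exp(−0.89·0.0892) = 16.02·0.9237 = 14.8 mg/L.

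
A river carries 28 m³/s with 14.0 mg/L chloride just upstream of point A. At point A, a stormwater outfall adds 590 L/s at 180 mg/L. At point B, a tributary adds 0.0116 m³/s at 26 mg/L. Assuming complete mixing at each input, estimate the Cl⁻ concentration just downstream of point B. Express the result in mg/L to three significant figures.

590 L/s = 0.59 m³/s.
After input A: C = (28·14 + 0.59·180) / 28.59 = 17.43 mg/L.
After input B: C = (28.59·17.43 + 0.0116·26) / 28.6 = 17.43 mg/L.

17.4 mg/L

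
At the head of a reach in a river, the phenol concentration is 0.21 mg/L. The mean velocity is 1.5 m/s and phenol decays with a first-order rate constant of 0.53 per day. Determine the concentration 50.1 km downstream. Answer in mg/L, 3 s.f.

0.171 mg/L

Travel time t = 50.1 km / 1.5 m/s = 5.01e+04/1.5 = 3.34e+04 s = 0.3866 d.
First-order decay: C = 0.21·exp(−0.53·0.3866) = 0.21·0.8147 = 0.1711 mg/L.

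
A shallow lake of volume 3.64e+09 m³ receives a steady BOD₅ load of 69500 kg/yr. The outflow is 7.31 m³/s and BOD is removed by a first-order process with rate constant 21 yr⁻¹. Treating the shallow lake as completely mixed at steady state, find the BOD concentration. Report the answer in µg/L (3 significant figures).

0.906 µg/L

Outflow Q = 7.31 m³/s × 3.156e+07 s/yr = 2.307e+08 m³/yr.
Steady-state CSTR mass balance: W = Q·C + k·V·C, so C = W/(Q + kV).
Q + kV = 2.307e+08 + 21·3.64e+09 = 7.667e+10 m³/yr.
C = 69500/7.667e+10 = 9.065e-07 kg/m³ = 0.0009065 mg/L = 0.9065 µg/L.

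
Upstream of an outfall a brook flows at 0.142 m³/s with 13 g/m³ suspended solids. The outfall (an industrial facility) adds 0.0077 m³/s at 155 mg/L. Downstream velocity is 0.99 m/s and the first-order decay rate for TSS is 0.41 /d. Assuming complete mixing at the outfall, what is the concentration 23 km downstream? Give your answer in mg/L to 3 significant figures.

After complete mixing, C₀ = (0.0077·155 + 0.142·13) / 0.1497 = 20.3 mg/L.
Travel time t = 2.3e+04 m / 0.99 m/s = 2.323e+04 s = 0.2689 d.
C = 20.3·exp(−0.41·0.2689) = 20.3·0.8956 = 18.18 mg/L.

18.2 mg/L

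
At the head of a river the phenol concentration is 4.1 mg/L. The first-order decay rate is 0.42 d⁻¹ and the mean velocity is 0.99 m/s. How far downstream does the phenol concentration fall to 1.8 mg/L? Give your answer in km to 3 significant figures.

From C = C₀·e^(−kt), t = ln(C₀/C)/k = ln(4.1/1.8)/0.42 = 0.8232/0.42 = 1.96 d.
Distance = v·t = 0.99 m/s × 1.693e+05 s = 1.677e+05 m = 167.7 km.

168 km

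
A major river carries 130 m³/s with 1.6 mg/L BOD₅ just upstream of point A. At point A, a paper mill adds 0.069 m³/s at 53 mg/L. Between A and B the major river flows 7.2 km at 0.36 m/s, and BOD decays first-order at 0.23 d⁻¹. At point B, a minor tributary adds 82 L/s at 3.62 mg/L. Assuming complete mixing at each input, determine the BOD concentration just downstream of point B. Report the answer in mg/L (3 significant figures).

After input A: C = (130·1.6 + 0.069·53) / 130.1 = 1.627 mg/L.
Over the 7.2 km reach to input B (t = 2e+04 s = 0.2315 d), decay gives C = 1.627·exp(−0.23·0.2315) = 1.543 mg/L.
82 L/s = 0.082 m³/s.
After input B: C = (130.1·1.543 + 0.082·3.62) / 130.2 = 1.544 mg/L.

1.54 mg/L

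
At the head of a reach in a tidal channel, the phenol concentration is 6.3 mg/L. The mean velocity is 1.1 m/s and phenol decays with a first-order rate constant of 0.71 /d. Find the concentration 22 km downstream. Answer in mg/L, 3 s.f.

Travel time t = 22 km / 1.1 m/s = 2.2e+04/1.1 = 2e+04 s = 0.2315 d.
First-order decay: C = 6.3·exp(−0.71·0.2315) = 6.3·0.8484 = 5.345 mg/L.

5.35 mg/L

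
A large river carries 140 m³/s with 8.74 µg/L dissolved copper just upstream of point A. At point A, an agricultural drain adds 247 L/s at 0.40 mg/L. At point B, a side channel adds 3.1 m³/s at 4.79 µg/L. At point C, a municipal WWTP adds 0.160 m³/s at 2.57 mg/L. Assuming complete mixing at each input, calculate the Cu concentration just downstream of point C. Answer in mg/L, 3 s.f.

8.74 µg/L = 0.00874 mg/L.
247 L/s = 0.247 m³/s.
After input A: C = (140·0.00874 + 0.247·0.4) / 140.2 = 0.009429 mg/L.
4.79 µg/L = 0.00479 mg/L.
After input B: C = (140.2·0.009429 + 3.1·0.00479) / 143.3 = 0.009329 mg/L.
After input C: C = (143.3·0.009329 + 0.16·2.57) / 143.5 = 0.01218 mg/L.

0.0122 mg/L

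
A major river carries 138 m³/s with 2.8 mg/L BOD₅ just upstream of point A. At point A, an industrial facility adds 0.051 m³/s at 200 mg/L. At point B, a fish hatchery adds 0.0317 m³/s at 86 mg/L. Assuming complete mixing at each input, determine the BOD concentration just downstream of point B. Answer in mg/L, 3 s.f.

2.89 mg/L

After input A: C = (138·2.8 + 0.051·200) / 138.1 = 2.873 mg/L.
After input B: C = (138.1·2.873 + 0.0317·86) / 138.1 = 2.892 mg/L.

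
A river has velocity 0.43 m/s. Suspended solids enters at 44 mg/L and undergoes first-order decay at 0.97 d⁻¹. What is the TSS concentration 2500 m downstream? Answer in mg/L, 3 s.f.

Travel time t = 2500 m / 0.43 m/s = 2500/0.43 = 5814 s = 0.06729 d.
First-order decay: C = 44·exp(−0.97·0.06729) = 44·0.9368 = 41.22 mg/L.

41.2 mg/L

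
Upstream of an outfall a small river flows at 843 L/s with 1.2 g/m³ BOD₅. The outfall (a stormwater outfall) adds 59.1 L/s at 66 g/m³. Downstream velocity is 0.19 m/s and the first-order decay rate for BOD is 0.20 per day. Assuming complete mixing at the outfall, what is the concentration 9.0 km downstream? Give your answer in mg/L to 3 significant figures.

4.88 mg/L

59.1 L/s = 0.0591 m³/s.
843 L/s = 0.843 m³/s.
After complete mixing, C₀ = (0.0591·66 + 0.843·1.2) / 0.9021 = 5.445 mg/L.
Travel time t = 9000 m / 0.19 m/s = 4.737e+04 s = 0.5482 d.
C = 5.445·exp(−0.20·0.5482) = 5.445·0.8961 = 4.88 mg/L.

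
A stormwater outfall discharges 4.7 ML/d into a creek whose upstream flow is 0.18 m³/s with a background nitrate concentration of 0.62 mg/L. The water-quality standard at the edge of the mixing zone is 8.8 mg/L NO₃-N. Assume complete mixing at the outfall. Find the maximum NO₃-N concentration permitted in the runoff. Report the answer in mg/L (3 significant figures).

4.7 ML/d = 0.0544 m³/s.
Mass balance: 8.8·0.2344 = 0.0544·Cₑ + 0.18·0.62.
Cₑ = (2.063 − 0.1116) / 0.0544 = 35.87 mg/L.

35.9 mg/L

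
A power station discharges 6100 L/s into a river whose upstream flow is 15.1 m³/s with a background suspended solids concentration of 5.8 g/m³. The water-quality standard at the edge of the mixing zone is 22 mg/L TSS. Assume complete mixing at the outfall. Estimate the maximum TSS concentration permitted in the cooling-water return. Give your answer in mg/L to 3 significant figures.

6100 L/s = 6.1 m³/s.
Mass balance: 22·21.2 = 6.1·Cₑ + 15.1·5.8.
Cₑ = (466.4 − 87.58) / 6.1 = 62.1 mg/L.

62.1 mg/L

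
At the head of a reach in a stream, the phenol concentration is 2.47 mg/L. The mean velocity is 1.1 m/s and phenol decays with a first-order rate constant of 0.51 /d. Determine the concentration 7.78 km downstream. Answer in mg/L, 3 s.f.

Travel time t = 7.78 km / 1.1 m/s = 7780/1.1 = 7073 s = 0.08186 d.
First-order decay: C = 2.47·exp(−0.51·0.08186) = 2.47·0.9591 = 2.369 mg/L.

2.37 mg/L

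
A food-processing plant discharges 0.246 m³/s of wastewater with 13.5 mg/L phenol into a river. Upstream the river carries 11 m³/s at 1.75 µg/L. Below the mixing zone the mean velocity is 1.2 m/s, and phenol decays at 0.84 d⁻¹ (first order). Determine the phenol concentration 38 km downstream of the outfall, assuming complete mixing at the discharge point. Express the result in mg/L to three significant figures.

1.75 µg/L = 0.00175 mg/L.
After complete mixing, C₀ = (0.246·13.5 + 11·0.00175) / 11.25 = 0.297 mg/L.
Travel time t = 3.8e+04 m / 1.2 m/s = 3.167e+04 s = 0.3665 d.
C = 0.297·exp(−0.84·0.3665) = 0.297·0.735 = 0.2183 mg/L.

0.218 mg/L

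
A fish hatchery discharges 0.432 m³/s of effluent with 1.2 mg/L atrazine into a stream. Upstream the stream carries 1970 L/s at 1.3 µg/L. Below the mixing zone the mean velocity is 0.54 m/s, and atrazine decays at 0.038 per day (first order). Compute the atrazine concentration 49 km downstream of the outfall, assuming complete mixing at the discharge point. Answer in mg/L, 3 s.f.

0.208 mg/L

1970 L/s = 1.97 m³/s.
1.3 µg/L = 0.0013 mg/L.
After complete mixing, C₀ = (0.432·1.2 + 1.97·0.0013) / 2.402 = 0.2169 mg/L.
Travel time t = 4.9e+04 m / 0.54 m/s = 9.074e+04 s = 1.05 d.
C = 0.2169·exp(−0.038·1.05) = 0.2169·0.9609 = 0.2084 mg/L.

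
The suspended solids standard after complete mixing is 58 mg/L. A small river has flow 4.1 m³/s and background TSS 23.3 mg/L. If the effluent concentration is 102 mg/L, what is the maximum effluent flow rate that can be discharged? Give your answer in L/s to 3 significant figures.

Mass balance at complete mixing: C_std·(Q_w + Q_r) = Q_w·C_e + Q_r·C_b.
Rearranging, Q_w = Q_r·(C_std − C_b)/(C_e − C_std) = 4.1·(58 − 23.3) / (102 − 58) = 3.233 m³/s.
= 3233 L/s.

3230 L/s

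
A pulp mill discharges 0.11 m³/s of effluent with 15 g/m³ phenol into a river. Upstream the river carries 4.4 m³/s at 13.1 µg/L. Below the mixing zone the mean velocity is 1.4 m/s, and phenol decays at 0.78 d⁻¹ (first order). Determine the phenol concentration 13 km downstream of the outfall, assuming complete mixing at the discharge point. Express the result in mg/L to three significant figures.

0.348 mg/L

13.1 µg/L = 0.0131 mg/L.
After complete mixing, C₀ = (0.11·15 + 4.4·0.0131) / 4.51 = 0.3786 mg/L.
Travel time t = 1.3e+04 m / 1.4 m/s = 9286 s = 0.1075 d.
C = 0.3786·exp(−0.78·0.1075) = 0.3786·0.9196 = 0.3482 mg/L.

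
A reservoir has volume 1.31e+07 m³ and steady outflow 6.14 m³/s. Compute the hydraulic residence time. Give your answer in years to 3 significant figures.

0.0676 yr

Q = 6.14 m³/s × 3.156e+07 s/yr = 1.938e+08 m³/yr.
Hydraulic residence time τ = V/Q = 1.31e+07/1.938e+08 = 0.06761 yr.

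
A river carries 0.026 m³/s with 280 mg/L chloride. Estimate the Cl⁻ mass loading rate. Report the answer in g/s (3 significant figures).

Mass flux = Q·C = 0.026 m³/s × 280 g/m³ = 7.28 g/s.

7.28 g/s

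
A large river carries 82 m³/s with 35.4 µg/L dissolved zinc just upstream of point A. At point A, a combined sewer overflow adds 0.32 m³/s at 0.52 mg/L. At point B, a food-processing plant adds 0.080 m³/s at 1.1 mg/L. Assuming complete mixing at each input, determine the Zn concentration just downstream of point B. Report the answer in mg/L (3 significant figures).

35.4 µg/L = 0.0354 mg/L.
After input A: C = (82·0.0354 + 0.32·0.52) / 82.32 = 0.03728 mg/L.
After input B: C = (82.32·0.03728 + 0.08·1.1) / 82.4 = 0.03832 mg/L.

0.0383 mg/L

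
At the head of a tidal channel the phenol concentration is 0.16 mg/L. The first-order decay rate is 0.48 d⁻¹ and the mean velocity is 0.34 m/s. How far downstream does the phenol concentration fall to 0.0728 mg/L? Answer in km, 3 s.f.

48.2 km

From C = C₀·e^(−kt), t = ln(C₀/C)/k = ln(0.16/0.0728)/0.48 = 0.7875/0.48 = 1.641 d.
Distance = v·t = 0.34 m/s × 1.417e+05 s = 4.819e+04 m = 48.19 km.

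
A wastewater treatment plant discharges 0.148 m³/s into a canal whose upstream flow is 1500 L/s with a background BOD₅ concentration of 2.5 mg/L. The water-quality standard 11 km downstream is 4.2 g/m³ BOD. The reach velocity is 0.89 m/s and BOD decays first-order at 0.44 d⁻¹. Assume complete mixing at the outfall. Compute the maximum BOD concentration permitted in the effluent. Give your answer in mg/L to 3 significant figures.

24.5 mg/L

1500 L/s = 1.5 m³/s.
Travel time to the compliance point: t = 1.1e+04/0.89 = 1.236e+04 s = 0.1431 d; decay factor exp(−0.44·0.1431) = 0.939.
So the concentration just after mixing may be at most 4.2/0.939 = 4.473 mg/L.
Mass balance: 4.473·1.648 = 0.148·Cₑ + 1.5·2.5.
Cₑ = (7.371 − 3.75) / 0.148 = 24.47 mg/L.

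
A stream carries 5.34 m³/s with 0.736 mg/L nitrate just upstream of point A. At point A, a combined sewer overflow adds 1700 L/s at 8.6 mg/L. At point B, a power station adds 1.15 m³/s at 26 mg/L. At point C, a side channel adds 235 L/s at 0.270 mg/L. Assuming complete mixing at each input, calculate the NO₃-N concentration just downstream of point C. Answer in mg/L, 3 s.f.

5.76 mg/L

1700 L/s = 1.7 m³/s.
After input A: C = (5.34·0.736 + 1.7·8.6) / 7.04 = 2.635 mg/L.
After input B: C = (7.04·2.635 + 1.15·26) / 8.19 = 5.916 mg/L.
235 L/s = 0.235 m³/s.
After input C: C = (8.19·5.916 + 0.235·0.27) / 8.425 = 5.758 mg/L.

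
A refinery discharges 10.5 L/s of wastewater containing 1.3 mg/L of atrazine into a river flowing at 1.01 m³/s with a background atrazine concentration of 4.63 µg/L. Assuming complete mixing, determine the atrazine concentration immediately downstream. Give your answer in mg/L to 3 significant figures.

10.5 L/s = 0.0105 m³/s.
4.63 µg/L = 0.00463 mg/L.
Conservation of mass across the mixing zone: C = (0.0105·1.3 + 1.01·0.00463) / (0.0105 + 1.01) = 0.01833/1.02 = 0.01796 mg/L.

0.0180 mg/L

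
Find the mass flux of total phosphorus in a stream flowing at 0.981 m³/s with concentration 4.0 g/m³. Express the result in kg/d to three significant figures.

339 kg/d

Mass flux = Q·C = 0.981 m³/s × 4 g/m³ = 3.924 g/s.
= 3.924 g/s × 86.4 = 339 kg/d.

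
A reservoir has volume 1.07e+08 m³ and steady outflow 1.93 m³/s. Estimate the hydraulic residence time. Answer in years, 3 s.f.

Q = 1.93 m³/s × 3.156e+07 s/yr = 6.091e+07 m³/yr.
Hydraulic residence time τ = V/Q = 1.07e+08/6.091e+07 = 1.757 yr.

1.76 yr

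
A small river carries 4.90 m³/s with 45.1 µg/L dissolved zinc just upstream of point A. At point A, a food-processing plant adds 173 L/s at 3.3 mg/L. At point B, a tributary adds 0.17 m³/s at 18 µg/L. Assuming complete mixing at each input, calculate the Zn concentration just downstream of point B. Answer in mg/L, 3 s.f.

0.152 mg/L

45.1 µg/L = 0.0451 mg/L.
173 L/s = 0.173 m³/s.
After input A: C = (4.9·0.0451 + 0.173·3.3) / 5.073 = 0.1561 mg/L.
18 µg/L = 0.018 mg/L.
After input B: C = (5.073·0.1561 + 0.17·0.018) / 5.243 = 0.1516 mg/L.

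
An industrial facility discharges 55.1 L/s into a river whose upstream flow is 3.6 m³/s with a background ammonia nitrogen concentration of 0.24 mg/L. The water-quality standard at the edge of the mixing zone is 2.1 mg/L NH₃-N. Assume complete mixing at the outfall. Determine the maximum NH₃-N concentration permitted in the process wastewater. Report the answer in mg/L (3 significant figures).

124 mg/L

55.1 L/s = 0.0551 m³/s.
Mass balance: 2.1·3.655 = 0.0551·Cₑ + 3.6·0.24.
Cₑ = (7.676 − 0.864) / 0.0551 = 123.6 mg/L.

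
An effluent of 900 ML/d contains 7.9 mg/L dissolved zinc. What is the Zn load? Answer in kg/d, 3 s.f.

7110 kg/d

900 ML/d = 10.42 m³/s.
Mass flux = Q·C = 10.42 m³/s × 7.9 g/m³ = 82.29 g/s.
= 82.29 g/s × 86.4 = 7110 kg/d.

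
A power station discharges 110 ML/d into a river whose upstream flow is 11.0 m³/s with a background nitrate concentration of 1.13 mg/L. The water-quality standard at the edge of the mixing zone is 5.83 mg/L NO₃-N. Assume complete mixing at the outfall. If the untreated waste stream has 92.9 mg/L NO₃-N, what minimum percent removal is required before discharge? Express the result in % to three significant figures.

110 ML/d = 1.273 m³/s.
Mass balance: 5.83·12.27 = 1.273·Cₑ + 11·1.13.
Cₑ = (71.55 − 12.43) / 1.273 = 46.44 mg/L.
Required removal = 1 − 46.44/92.9 = 50.01 %.

50.0 %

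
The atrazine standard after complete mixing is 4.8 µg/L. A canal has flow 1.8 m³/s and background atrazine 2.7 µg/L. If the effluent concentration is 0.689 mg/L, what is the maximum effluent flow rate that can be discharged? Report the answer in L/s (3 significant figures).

2.7 µg/L = 0.0027 mg/L.
4.8 µg/L = 0.0048 mg/L.
Mass balance at complete mixing: C_std·(Q_w + Q_r) = Q_w·C_e + Q_r·C_b.
Rearranging, Q_w = Q_r·(C_std − C_b)/(C_e − C_std) = 1.8·(0.0048 − 0.0027) / (0.689 − 0.0048) = 0.005525 m³/s.
= 5.525 L/s.

5.52 L/s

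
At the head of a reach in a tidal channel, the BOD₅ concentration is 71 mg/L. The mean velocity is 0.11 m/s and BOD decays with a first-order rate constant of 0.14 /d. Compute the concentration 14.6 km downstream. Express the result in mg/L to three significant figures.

57.3 mg/L

Travel time t = 14.6 km / 0.11 m/s = 1.46e+04/0.11 = 1.327e+05 s = 1.536 d.
First-order decay: C = 71·exp(−0.14·1.536) = 71·0.8065 = 57.26 mg/L.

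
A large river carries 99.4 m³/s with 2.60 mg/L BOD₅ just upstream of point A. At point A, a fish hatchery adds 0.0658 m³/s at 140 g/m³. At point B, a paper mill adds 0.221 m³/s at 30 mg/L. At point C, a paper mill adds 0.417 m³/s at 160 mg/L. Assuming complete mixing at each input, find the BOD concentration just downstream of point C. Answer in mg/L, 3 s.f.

After input A: C = (99.4·2.6 + 0.0658·140) / 99.47 = 2.691 mg/L.
After input B: C = (99.47·2.691 + 0.221·30) / 99.69 = 2.751 mg/L.
After input C: C = (99.69·2.751 + 0.417·160) / 100.1 = 3.406 mg/L.

3.41 mg/L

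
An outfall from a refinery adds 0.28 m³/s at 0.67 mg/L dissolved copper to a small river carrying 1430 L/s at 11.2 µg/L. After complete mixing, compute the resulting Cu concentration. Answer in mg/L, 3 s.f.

0.119 mg/L

1430 L/s = 1.43 m³/s.
11.2 µg/L = 0.0112 mg/L.
Flow-weighted mixing gives C = (0.28·0.67 + 1.43·0.0112) / (0.28 + 1.43) = 0.2036/1.71 = 0.1191 mg/L.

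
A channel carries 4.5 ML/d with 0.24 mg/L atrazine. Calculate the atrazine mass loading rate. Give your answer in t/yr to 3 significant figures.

0.394 t/yr

4.5 ML/d = 0.05208 m³/s.
Mass flux = Q·C = 0.05208 m³/s × 0.24 g/m³ = 0.0125 g/s.
= 0.0125 g/s × 31.56 = 0.3945 t/yr.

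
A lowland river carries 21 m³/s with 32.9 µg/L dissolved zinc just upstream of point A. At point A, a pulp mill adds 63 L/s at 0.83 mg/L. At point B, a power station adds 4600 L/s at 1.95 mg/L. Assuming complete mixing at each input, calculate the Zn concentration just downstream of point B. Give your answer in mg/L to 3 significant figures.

32.9 µg/L = 0.0329 mg/L.
63 L/s = 0.063 m³/s.
After input A: C = (21·0.0329 + 0.063·0.83) / 21.06 = 0.03528 mg/L.
4600 L/s = 4.6 m³/s.
After input B: C = (21.06·0.03528 + 4.6·1.95) / 25.66 = 0.3785 mg/L.

0.378 mg/L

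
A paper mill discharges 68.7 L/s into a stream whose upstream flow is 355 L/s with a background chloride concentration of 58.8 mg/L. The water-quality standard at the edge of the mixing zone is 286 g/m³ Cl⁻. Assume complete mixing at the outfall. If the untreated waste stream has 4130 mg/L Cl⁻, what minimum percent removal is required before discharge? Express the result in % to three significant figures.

64.6 %

68.7 L/s = 0.0687 m³/s.
355 L/s = 0.355 m³/s.
Mass balance: 286·0.4237 = 0.0687·Cₑ + 0.355·58.8.
Cₑ = (121.2 − 20.87) / 0.0687 = 1460 mg/L.
Required removal = 1 − 1460/4130 = 64.65 %.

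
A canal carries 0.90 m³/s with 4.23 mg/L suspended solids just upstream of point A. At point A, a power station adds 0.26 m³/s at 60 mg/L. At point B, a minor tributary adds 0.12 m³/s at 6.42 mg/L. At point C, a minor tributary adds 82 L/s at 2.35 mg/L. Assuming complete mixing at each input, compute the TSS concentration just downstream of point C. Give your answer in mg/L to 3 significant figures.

15.0 mg/L

After input A: C = (0.9·4.23 + 0.26·60) / 1.16 = 16.73 mg/L.
After input B: C = (1.16·16.73 + 0.12·6.42) / 1.28 = 15.76 mg/L.
82 L/s = 0.082 m³/s.
After input C: C = (1.28·15.76 + 0.082·2.35) / 1.362 = 14.96 mg/L.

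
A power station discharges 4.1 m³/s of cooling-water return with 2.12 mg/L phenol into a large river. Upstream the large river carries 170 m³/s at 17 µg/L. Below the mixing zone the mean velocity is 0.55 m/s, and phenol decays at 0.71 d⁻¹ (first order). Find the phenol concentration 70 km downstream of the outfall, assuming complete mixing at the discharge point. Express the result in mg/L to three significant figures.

0.0234 mg/L

17 µg/L = 0.017 mg/L.
After complete mixing, C₀ = (4.1·2.12 + 170·0.017) / 174.1 = 0.06652 mg/L.
Travel time t = 7e+04 m / 0.55 m/s = 1.273e+05 s = 1.473 d.
C = 0.06652·exp(−0.71·1.473) = 0.06652·0.3514 = 0.02338 mg/L.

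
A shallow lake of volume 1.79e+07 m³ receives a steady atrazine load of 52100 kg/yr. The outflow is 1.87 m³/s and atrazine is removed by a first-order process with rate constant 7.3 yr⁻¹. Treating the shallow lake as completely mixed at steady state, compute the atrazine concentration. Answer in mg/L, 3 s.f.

0.275 mg/L

Outflow Q = 1.87 m³/s × 3.156e+07 s/yr = 5.901e+07 m³/yr.
Steady-state CSTR mass balance: W = Q·C + k·V·C, so C = W/(Q + kV).
Q + kV = 5.901e+07 + 7.3·1.79e+07 = 1.897e+08 m³/yr.
C = 52100/1.897e+08 = 0.0002747 kg/m³ = 0.2747 mg/L.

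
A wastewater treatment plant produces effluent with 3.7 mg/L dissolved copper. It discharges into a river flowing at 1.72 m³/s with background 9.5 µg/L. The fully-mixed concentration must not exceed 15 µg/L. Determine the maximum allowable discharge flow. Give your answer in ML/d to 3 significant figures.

9.5 µg/L = 0.0095 mg/L.
15 µg/L = 0.015 mg/L.
Mass balance at complete mixing: C_std·(Q_w + Q_r) = Q_w·C_e + Q_r·C_b.
Rearranging, Q_w = Q_r·(C_std − C_b)/(C_e − C_std) = 1.72·(0.015 − 0.0095) / (3.7 − 0.015) = 0.002567 m³/s.
= 0.2218 ML/d.

0.222 ML/d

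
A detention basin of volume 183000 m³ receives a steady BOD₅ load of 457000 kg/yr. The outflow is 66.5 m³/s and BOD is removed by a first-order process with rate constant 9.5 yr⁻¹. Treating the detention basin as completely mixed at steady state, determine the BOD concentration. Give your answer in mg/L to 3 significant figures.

Outflow Q = 66.5 m³/s × 3.156e+07 s/yr = 2.099e+09 m³/yr.
Steady-state CSTR mass balance: W = Q·C + k·V·C, so C = W/(Q + kV).
Q + kV = 2.099e+09 + 9.5·183000 = 2.1e+09 m³/yr.
C = 457000/2.1e+09 = 0.0002176 kg/m³ = 0.2176 mg/L.

0.218 mg/L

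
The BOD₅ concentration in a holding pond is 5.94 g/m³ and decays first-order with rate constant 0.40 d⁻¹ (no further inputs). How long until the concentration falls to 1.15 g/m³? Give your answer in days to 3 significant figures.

4.10 d

t = ln(C₀/C)/k = ln(5.94/1.15)/0.40 = 1.642/0.40 = 4.105 d.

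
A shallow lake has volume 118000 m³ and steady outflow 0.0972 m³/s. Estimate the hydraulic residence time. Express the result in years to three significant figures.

Q = 0.0972 m³/s × 3.156e+07 s/yr = 3.067e+06 m³/yr.
Hydraulic residence time τ = V/Q = 118000/3.067e+06 = 0.03847 yr.

0.0385 yr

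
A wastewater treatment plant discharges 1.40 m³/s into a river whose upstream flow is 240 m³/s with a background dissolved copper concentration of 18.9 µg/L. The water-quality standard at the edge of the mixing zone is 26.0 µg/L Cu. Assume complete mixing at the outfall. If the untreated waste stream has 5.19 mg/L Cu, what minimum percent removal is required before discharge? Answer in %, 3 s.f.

76.0 %

18.9 µg/L = 0.0189 mg/L.
26.0 µg/L = 0.026 mg/L.
Mass balance: 0.026·241.4 = 1.4·Cₑ + 240·0.0189.
Cₑ = (6.276 − 4.536) / 1.4 = 1.243 mg/L.
Required removal = 1 − 1.243/5.19 = 76.05 %.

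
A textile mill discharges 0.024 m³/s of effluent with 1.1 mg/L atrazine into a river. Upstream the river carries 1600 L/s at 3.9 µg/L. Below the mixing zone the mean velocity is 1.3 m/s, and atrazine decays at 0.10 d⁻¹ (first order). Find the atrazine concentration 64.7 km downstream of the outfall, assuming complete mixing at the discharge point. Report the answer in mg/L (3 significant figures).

0.0190 mg/L

1600 L/s = 1.6 m³/s.
3.9 µg/L = 0.0039 mg/L.
After complete mixing, C₀ = (0.024·1.1 + 1.6·0.0039) / 1.624 = 0.0201 mg/L.
Travel time t = 6.47e+04 m / 1.3 m/s = 4.977e+04 s = 0.576 d.
C = 0.0201·exp(−0.10·0.576) = 0.0201·0.944 = 0.01897 mg/L.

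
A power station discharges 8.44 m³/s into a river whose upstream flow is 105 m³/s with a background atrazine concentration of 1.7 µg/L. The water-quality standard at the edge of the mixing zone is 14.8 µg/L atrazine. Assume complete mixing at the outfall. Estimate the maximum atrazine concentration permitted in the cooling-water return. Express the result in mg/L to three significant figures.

0.178 mg/L

1.7 µg/L = 0.0017 mg/L.
14.8 µg/L = 0.0148 mg/L.
Mass balance: 0.0148·113.4 = 8.44·Cₑ + 105·0.0017.
Cₑ = (1.679 − 0.1785) / 8.44 = 0.1778 mg/L.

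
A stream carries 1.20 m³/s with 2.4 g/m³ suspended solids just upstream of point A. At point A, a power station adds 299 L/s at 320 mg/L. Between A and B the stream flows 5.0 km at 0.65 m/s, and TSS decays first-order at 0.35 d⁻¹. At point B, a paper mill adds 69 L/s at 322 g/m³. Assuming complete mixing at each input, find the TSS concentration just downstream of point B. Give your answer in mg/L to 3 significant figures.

299 L/s = 0.299 m³/s.
After input A: C = (1.2·2.4 + 0.299·320) / 1.499 = 65.75 mg/L.
Over the 5.0 km reach to input B (t = 7692 s = 0.08903 d), decay gives C = 65.75·exp(−0.35·0.08903) = 63.73 mg/L.
69 L/s = 0.069 m³/s.
After input B: C = (1.499·63.73 + 0.069·322) / 1.568 = 75.1 mg/L.

75.1 mg/L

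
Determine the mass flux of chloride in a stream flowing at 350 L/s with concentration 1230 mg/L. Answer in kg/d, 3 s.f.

350 L/s = 0.35 m³/s.
Mass flux = Q·C = 0.35 m³/s × 1230 g/m³ = 430.5 g/s.
= 430.5 g/s × 86.4 = 3.72e+04 kg/d.

37200 kg/d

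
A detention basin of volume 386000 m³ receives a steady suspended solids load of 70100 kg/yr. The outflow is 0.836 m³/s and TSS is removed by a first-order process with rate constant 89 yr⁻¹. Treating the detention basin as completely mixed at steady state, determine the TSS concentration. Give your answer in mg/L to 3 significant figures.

1.15 mg/L

Outflow Q = 0.836 m³/s × 3.156e+07 s/yr = 2.638e+07 m³/yr.
Steady-state CSTR mass balance: W = Q·C + k·V·C, so C = W/(Q + kV).
Q + kV = 2.638e+07 + 89·386000 = 6.074e+07 m³/yr.
C = 70100/6.074e+07 = 0.001154 kg/m³ = 1.154 mg/L.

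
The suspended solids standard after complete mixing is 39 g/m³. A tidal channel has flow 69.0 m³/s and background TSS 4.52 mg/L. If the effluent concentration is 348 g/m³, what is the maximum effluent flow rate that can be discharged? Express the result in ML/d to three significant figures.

665 ML/d

Mass balance at complete mixing: C_std·(Q_w + Q_r) = Q_w·C_e + Q_r·C_b.
Rearranging, Q_w = Q_r·(C_std − C_b)/(C_e − C_std) = 69.0·(39 − 4.52) / (348 − 39) = 7.699 m³/s.
= 665.2 ML/d.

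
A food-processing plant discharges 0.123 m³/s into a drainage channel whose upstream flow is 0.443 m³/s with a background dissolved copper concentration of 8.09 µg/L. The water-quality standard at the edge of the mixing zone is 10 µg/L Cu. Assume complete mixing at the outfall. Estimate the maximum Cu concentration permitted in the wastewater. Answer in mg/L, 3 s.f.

0.0169 mg/L

8.09 µg/L = 0.00809 mg/L.
10 µg/L = 0.01 mg/L.
Mass balance: 0.01·0.566 = 0.123·Cₑ + 0.443·0.00809.
Cₑ = (0.00566 − 0.003584) / 0.123 = 0.01688 mg/L.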